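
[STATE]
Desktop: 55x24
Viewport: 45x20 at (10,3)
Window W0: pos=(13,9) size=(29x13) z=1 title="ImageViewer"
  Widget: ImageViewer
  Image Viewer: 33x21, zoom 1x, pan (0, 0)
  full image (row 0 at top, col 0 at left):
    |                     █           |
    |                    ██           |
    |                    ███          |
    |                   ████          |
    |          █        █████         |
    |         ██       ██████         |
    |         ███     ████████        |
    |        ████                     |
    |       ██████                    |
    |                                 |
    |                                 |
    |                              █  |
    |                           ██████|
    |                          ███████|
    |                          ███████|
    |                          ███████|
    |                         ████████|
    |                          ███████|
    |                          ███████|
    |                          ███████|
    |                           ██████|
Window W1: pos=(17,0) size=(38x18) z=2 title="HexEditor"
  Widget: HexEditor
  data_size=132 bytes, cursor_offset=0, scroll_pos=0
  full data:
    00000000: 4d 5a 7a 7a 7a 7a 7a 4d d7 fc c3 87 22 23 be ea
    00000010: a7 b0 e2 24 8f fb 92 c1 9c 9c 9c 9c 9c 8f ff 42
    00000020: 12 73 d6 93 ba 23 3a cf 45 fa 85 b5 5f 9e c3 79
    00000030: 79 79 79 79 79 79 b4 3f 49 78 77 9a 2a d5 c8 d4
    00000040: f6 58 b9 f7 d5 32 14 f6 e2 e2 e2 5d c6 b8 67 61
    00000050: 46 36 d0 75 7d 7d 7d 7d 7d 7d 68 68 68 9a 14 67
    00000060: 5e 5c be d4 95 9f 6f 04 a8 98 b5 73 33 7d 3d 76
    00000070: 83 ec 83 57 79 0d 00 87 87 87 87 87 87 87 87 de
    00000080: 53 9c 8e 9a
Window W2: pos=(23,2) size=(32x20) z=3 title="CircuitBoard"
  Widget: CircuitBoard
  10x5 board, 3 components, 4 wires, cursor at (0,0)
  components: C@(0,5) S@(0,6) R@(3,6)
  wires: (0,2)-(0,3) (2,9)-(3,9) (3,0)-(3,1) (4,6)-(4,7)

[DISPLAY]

       ┃00000┃ CircuitBoard                 ┃
       ┃00000┠──────────────────────────────┨
       ┃00000┃   0 1 2 3 4 5 6 7 8 9        ┃
       ┃00000┃0  [.]      · ─ ·       C   S ┃
       ┃00000┃                              ┃
       ┃00000┃1                             ┃
   ┏━━━┃00000┃                              ┃
   ┃ Im┃00000┃2                             ┃
   ┠───┃00000┃                              ┃
   ┃   ┃     ┃3   · ─ ·                   R ┃
   ┃   ┃     ┃                              ┃
   ┃   ┃     ┃4                           · ┃
   ┃   ┃     ┃Cursor: (0,0)                 ┃
   ┃   ┃     ┃                              ┃
   ┃   ┗━━━━━┃                              ┃
   ┃         ┃                              ┃
   ┃        █┃                              ┃
   ┃       ██┃                              ┃
   ┗━━━━━━━━━┗━━━━━━━━━━━━━━━━━━━━━━━━━━━━━━┛
                                             


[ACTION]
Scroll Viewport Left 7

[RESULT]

              ┃00000┃ CircuitBoard           
              ┃00000┠────────────────────────
              ┃00000┃   0 1 2 3 4 5 6 7 8 9  
              ┃00000┃0  [.]      · ─ ·       
              ┃00000┃                        
              ┃00000┃1                       
          ┏━━━┃00000┃                        
          ┃ Im┃00000┃2                       
          ┠───┃00000┃                        
          ┃   ┃     ┃3   · ─ ·               
          ┃   ┃     ┃                        
          ┃   ┃     ┃4                       
          ┃   ┃     ┃Cursor: (0,0)           
          ┃   ┃     ┃                        
          ┃   ┗━━━━━┃                        
          ┃         ┃                        
          ┃        █┃                        
          ┃       ██┃                        
          ┗━━━━━━━━━┗━━━━━━━━━━━━━━━━━━━━━━━━
                                             


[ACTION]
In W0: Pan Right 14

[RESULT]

              ┃00000┃ CircuitBoard           
              ┃00000┠────────────────────────
              ┃00000┃   0 1 2 3 4 5 6 7 8 9  
              ┃00000┃0  [.]      · ─ ·       
              ┃00000┃                        
              ┃00000┃1                       
          ┏━━━┃00000┃                        
          ┃ Im┃00000┃2                       
          ┠───┃00000┃                        
          ┃   ┃     ┃3   · ─ ·               
          ┃   ┃     ┃                        
          ┃   ┃     ┃4                       
          ┃   ┃     ┃Cursor: (0,0)           
          ┃   ┃     ┃                        
          ┃   ┗━━━━━┃                        
          ┃   ██████┃                        
          ┃         ┃                        
          ┃         ┃                        
          ┗━━━━━━━━━┗━━━━━━━━━━━━━━━━━━━━━━━━
                                             


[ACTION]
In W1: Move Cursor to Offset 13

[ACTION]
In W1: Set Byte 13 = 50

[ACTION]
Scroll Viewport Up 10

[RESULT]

              ┏━━━━━━━━━━━━━━━━━━━━━━━━━━━━━━
              ┃ HexEditor                    
              ┠─────┏━━━━━━━━━━━━━━━━━━━━━━━━
              ┃00000┃ CircuitBoard           
              ┃00000┠────────────────────────
              ┃00000┃   0 1 2 3 4 5 6 7 8 9  
              ┃00000┃0  [.]      · ─ ·       
              ┃00000┃                        
              ┃00000┃1                       
          ┏━━━┃00000┃                        
          ┃ Im┃00000┃2                       
          ┠───┃00000┃                        
          ┃   ┃     ┃3   · ─ ·               
          ┃   ┃     ┃                        
          ┃   ┃     ┃4                       
          ┃   ┃     ┃Cursor: (0,0)           
          ┃   ┃     ┃                        
          ┃   ┗━━━━━┃                        
          ┃   ██████┃                        
          ┃         ┃                        


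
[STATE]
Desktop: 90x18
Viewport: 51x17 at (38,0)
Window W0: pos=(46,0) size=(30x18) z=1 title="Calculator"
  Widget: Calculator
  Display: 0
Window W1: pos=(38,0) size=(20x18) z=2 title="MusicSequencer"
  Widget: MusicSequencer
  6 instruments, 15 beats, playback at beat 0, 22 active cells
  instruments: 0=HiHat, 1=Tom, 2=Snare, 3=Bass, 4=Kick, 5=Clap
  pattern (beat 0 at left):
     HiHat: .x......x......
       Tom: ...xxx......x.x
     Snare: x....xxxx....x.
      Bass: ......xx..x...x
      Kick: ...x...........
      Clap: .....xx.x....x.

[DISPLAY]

┏━━━━━━━━━━━━━━━━━━┓━━━━━━━━━━━━━━━━━┓             
┃ MusicSequencer   ┃                 ┃             
┠──────────────────┨─────────────────┨             
┃      ▼12345678901┃                0┃             
┃ HiHat·█······█···┃─┬───┐           ┃             
┃   Tom···███······┃ │ ÷ │           ┃             
┃ Snare█····████···┃─┼───┤           ┃             
┃  Bass······██··█·┃ │ × │           ┃             
┃  Kick···█········┃─┼───┤           ┃             
┃  Clap·····██·█···┃ │ - │           ┃             
┃                  ┃─┼───┤           ┃             
┃                  ┃ │ + │           ┃             
┃                  ┃─┼───┤           ┃             
┃                  ┃R│ M+│           ┃             
┃                  ┃─┴───┘           ┃             
┃                  ┃                 ┃             
┃                  ┃                 ┃             


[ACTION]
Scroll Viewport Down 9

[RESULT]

┃ MusicSequencer   ┃                 ┃             
┠──────────────────┨─────────────────┨             
┃      ▼12345678901┃                0┃             
┃ HiHat·█······█···┃─┬───┐           ┃             
┃   Tom···███······┃ │ ÷ │           ┃             
┃ Snare█····████···┃─┼───┤           ┃             
┃  Bass······██··█·┃ │ × │           ┃             
┃  Kick···█········┃─┼───┤           ┃             
┃  Clap·····██·█···┃ │ - │           ┃             
┃                  ┃─┼───┤           ┃             
┃                  ┃ │ + │           ┃             
┃                  ┃─┼───┤           ┃             
┃                  ┃R│ M+│           ┃             
┃                  ┃─┴───┘           ┃             
┃                  ┃                 ┃             
┃                  ┃                 ┃             
┗━━━━━━━━━━━━━━━━━━┛━━━━━━━━━━━━━━━━━┛             


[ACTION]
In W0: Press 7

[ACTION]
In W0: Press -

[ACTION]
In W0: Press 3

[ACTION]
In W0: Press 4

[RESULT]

┃ MusicSequencer   ┃                 ┃             
┠──────────────────┨─────────────────┨             
┃      ▼12345678901┃               34┃             
┃ HiHat·█······█···┃─┬───┐           ┃             
┃   Tom···███······┃ │ ÷ │           ┃             
┃ Snare█····████···┃─┼───┤           ┃             
┃  Bass······██··█·┃ │ × │           ┃             
┃  Kick···█········┃─┼───┤           ┃             
┃  Clap·····██·█···┃ │ - │           ┃             
┃                  ┃─┼───┤           ┃             
┃                  ┃ │ + │           ┃             
┃                  ┃─┼───┤           ┃             
┃                  ┃R│ M+│           ┃             
┃                  ┃─┴───┘           ┃             
┃                  ┃                 ┃             
┃                  ┃                 ┃             
┗━━━━━━━━━━━━━━━━━━┛━━━━━━━━━━━━━━━━━┛             


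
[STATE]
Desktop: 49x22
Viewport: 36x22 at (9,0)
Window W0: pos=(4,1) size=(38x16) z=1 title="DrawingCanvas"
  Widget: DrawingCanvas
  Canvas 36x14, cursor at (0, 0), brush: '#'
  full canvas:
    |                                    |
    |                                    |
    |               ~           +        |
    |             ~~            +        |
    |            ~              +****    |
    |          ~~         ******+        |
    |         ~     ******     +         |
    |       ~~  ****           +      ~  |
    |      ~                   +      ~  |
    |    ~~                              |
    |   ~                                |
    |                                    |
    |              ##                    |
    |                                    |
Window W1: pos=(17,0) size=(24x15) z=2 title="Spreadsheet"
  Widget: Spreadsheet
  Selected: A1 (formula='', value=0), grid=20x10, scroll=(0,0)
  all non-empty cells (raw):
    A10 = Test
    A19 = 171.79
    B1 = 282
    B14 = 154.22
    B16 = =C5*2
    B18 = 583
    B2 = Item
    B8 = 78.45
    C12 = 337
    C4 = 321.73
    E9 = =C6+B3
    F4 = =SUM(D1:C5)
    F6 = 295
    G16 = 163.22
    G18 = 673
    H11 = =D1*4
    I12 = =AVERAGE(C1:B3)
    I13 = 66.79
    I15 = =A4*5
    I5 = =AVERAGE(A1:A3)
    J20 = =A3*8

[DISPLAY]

        ┏━━━━━━━━━━━━━━━━━━━━━━┓    
━━━━━━━━┃ Spreadsheet          ┃┓   
wingCanv┠──────────────────────┨┃   
────────┃A1:                   ┃┨   
        ┃       A       B      ┃┃   
        ┃----------------------┃┃   
        ┃  1      [0]     282  ┃┃   
        ┃  2        0Item      ┃┃   
        ┃  3        0       0  ┃┃   
      ~~┃  4        0       0  ┃┃   
     ~  ┃  5        0       0  ┃┃   
   ~~  *┃  6        0       0  ┃┃   
  ~     ┃  7        0       0  ┃┃   
~~      ┃  8        0   78.45  ┃┃   
        ┗━━━━━━━━━━━━━━━━━━━━━━┛┃   
                                ┃   
━━━━━━━━━━━━━━━━━━━━━━━━━━━━━━━━┛   
                                    
                                    
                                    
                                    
                                    


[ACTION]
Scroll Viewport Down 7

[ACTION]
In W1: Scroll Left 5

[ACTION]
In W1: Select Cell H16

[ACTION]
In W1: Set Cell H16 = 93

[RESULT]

        ┏━━━━━━━━━━━━━━━━━━━━━━┓    
━━━━━━━━┃ Spreadsheet          ┃┓   
wingCanv┠──────────────────────┨┃   
────────┃H16: 93               ┃┨   
        ┃       A       B      ┃┃   
        ┃----------------------┃┃   
        ┃  1        0     282  ┃┃   
        ┃  2        0Item      ┃┃   
        ┃  3        0       0  ┃┃   
      ~~┃  4        0       0  ┃┃   
     ~  ┃  5        0       0  ┃┃   
   ~~  *┃  6        0       0  ┃┃   
  ~     ┃  7        0       0  ┃┃   
~~      ┃  8        0   78.45  ┃┃   
        ┗━━━━━━━━━━━━━━━━━━━━━━┛┃   
                                ┃   
━━━━━━━━━━━━━━━━━━━━━━━━━━━━━━━━┛   
                                    
                                    
                                    
                                    
                                    


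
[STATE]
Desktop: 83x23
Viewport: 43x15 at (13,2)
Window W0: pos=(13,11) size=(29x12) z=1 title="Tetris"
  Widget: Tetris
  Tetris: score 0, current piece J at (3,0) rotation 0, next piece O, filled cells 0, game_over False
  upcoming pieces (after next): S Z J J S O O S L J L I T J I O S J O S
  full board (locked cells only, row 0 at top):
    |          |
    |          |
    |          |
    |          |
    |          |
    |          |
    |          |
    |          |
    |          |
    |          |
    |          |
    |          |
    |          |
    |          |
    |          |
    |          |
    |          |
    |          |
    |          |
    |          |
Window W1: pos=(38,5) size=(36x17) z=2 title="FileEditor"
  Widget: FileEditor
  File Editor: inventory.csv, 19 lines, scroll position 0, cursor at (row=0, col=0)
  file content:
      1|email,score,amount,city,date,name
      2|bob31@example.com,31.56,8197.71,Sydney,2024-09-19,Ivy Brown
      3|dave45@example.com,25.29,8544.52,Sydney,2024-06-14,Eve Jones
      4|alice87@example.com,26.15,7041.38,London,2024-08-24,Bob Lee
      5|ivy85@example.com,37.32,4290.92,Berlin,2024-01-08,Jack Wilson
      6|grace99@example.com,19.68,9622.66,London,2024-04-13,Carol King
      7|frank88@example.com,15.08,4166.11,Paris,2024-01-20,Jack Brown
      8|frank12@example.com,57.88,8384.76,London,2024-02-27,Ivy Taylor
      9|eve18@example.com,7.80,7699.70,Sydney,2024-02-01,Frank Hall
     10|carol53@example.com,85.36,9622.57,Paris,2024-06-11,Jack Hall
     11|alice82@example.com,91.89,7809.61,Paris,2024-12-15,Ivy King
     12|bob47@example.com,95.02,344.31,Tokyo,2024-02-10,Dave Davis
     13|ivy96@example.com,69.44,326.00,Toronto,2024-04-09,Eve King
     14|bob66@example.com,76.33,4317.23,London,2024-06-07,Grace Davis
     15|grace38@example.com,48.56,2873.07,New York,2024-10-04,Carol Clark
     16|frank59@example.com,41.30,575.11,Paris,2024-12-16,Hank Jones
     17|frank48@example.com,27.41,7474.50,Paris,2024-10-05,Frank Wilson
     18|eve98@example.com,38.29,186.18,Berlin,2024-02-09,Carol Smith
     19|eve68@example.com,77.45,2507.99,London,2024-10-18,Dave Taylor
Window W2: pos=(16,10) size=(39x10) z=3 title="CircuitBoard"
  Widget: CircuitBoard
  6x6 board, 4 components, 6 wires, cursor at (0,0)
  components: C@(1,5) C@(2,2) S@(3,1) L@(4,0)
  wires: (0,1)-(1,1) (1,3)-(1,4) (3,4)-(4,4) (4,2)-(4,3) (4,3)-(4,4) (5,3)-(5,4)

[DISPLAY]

                                           
                                           
                                           
                         ┏━━━━━━━━━━━━━━━━━
                         ┃ FileEditor      
                         ┠─────────────────
                         ┃█mail,score,amoun
                         ┃bob31@example.com
   ┏━━━━━━━━━━━━━━━━━━━━━━━━━━━━━━━━━━━━━┓o
┏━━┃ CircuitBoard                        ┃c
┃ T┠─────────────────────────────────────┨m
┠──┃   0 1 2 3 4 5                       ┃c
┃  ┃0  [.]  ·                            ┃c
┃  ┃        │                            ┃c
┃  ┃1       ·       · ─ ·   C            ┃m


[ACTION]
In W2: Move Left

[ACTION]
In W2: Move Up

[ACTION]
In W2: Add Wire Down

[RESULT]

                                           
                                           
                                           
                         ┏━━━━━━━━━━━━━━━━━
                         ┃ FileEditor      
                         ┠─────────────────
                         ┃█mail,score,amoun
                         ┃bob31@example.com
   ┏━━━━━━━━━━━━━━━━━━━━━━━━━━━━━━━━━━━━━┓o
┏━━┃ CircuitBoard                        ┃c
┃ T┠─────────────────────────────────────┨m
┠──┃   0 1 2 3 4 5                       ┃c
┃  ┃0  [.]  ·                            ┃c
┃  ┃    │   │                            ┃c
┃  ┃1   ·   ·       · ─ ·   C            ┃m


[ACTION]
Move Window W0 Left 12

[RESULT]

                                           
                                           
                                           
                         ┏━━━━━━━━━━━━━━━━━
                         ┃ FileEditor      
                         ┠─────────────────
                         ┃█mail,score,amoun
                         ┃bob31@example.com
   ┏━━━━━━━━━━━━━━━━━━━━━━━━━━━━━━━━━━━━━┓o
━━━┃ CircuitBoard                        ┃c
   ┠─────────────────────────────────────┨m
───┃   0 1 2 3 4 5                       ┃c
Nex┃0  [.]  ·                            ┃c
▓▓ ┃    │   │                            ┃c
▓▓ ┃1   ·   ·       · ─ ·   C            ┃m


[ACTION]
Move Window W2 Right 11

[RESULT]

                                           
                                           
                                           
                         ┏━━━━━━━━━━━━━━━━━
                         ┃ FileEditor      
                         ┠─────────────────
                         ┃█mail,score,amoun
                         ┃bob31@example.com
              ┏━━━━━━━━━━━━━━━━━━━━━━━━━━━━
━━━━━━━━━━━━━━┃ CircuitBoard               
              ┠────────────────────────────
──────────────┃   0 1 2 3 4 5              
Next:         ┃0  [.]  ·                   
▓▓            ┃    │   │                   
▓▓            ┃1   ·   ·       · ─ ·   C   


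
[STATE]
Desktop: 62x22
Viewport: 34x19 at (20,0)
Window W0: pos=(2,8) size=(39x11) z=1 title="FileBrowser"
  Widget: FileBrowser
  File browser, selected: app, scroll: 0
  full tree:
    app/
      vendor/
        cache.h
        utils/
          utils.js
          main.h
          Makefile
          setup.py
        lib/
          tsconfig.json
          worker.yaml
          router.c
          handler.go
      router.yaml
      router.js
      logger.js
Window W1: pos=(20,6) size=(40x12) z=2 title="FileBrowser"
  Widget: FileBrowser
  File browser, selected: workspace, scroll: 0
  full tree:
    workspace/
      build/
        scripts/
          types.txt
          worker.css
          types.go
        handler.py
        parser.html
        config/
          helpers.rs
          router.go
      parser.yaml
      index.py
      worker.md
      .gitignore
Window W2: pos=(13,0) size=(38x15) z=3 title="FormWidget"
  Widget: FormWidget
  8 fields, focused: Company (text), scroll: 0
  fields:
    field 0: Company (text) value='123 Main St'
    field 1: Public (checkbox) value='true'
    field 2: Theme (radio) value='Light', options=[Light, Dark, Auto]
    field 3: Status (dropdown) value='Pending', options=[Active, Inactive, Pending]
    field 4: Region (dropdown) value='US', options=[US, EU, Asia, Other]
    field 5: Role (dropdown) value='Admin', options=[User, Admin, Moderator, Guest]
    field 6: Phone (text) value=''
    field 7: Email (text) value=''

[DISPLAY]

━━━━━━━━━━━━━━━━━━━━━━━━━━━━━━┓   
idget                         ┃   
──────────────────────────────┨   
any:    [123 Main St         ]┃   
ic:     [x]                   ┃   
e:      (●) Light  ( ) Dark  (┃   
us:     [Pending            ▼]┃━━━
on:     [US                 ▼]┃   
:       [Admin              ▼]┃───
e:      [                    ]┃   
l:      [                    ]┃   
                              ┃   
                              ┃   
                              ┃   
━━━━━━━━━━━━━━━━━━━━━━━━━━━━━━┛   
┃                                 
┃                                 
┗━━━━━━━━━━━━━━━━━━━━━━━━━━━━━━━━━
━━━━━━━━━━━━━━━━━━━━┛             


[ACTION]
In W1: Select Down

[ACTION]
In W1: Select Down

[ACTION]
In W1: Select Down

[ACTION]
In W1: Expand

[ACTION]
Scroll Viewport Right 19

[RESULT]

━━━━━━━━━━━━━━━━━━━━━━┓           
                      ┃           
──────────────────────┨           
[123 Main St         ]┃           
[x]                   ┃           
(●) Light  ( ) Dark  (┃           
[Pending            ▼]┃━━━━━━━━┓  
[US                 ▼]┃        ┃  
[Admin              ▼]┃────────┨  
[                    ]┃        ┃  
[                    ]┃        ┃  
                      ┃        ┃  
                      ┃        ┃  
                      ┃        ┃  
━━━━━━━━━━━━━━━━━━━━━━┛        ┃  
                               ┃  
                               ┃  
━━━━━━━━━━━━━━━━━━━━━━━━━━━━━━━┛  
━━━━━━━━━━━━┛                     


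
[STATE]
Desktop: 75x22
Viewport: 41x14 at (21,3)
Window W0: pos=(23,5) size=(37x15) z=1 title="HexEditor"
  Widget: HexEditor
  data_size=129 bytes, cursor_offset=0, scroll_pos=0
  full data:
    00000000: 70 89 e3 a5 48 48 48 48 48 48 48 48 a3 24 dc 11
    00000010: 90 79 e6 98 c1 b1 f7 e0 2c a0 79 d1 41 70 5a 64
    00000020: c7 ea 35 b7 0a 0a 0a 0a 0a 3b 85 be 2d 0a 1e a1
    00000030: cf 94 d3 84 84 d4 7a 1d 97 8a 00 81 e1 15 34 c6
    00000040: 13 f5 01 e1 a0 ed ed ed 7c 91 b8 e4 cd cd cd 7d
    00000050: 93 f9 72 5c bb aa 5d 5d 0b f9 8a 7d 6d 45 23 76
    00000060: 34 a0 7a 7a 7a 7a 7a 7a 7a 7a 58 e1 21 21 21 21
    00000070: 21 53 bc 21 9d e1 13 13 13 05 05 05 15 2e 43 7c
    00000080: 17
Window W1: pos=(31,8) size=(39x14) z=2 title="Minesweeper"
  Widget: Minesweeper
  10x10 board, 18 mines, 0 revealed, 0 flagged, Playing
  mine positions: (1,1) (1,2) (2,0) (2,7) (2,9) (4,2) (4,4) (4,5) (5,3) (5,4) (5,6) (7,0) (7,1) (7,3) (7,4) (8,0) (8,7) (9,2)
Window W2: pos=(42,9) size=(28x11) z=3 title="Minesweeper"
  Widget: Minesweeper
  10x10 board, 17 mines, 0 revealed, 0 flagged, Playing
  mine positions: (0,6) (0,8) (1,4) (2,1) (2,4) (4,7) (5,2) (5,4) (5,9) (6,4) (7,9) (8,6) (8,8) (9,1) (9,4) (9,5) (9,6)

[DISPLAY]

                                         
                                         
  ┏━━━━━━━━━━━━━━━━━━━━━━━━━━━━━━━━━━━┓  
  ┃ HexEditor                         ┃  
  ┠───────────────────────────────────┨  
  ┃0000000┏━━━━━━━━━━━━━━━━━━━━━━━━━━━━━━
  ┃0000001┃ Minesweep┏━━━━━━━━━━━━━━━━━━━
  ┃0000002┠──────────┃ Minesweeper       
  ┃0000003┃■■■■■■■■■■┠───────────────────
  ┃0000004┃■■■■■■■■■■┃■■■■■■■■■■         
  ┃0000005┃■■■■■■■■■■┃■■■■■■■■■■         
  ┃0000006┃■■■■■■■■■■┃■■■■■■■■■■         
  ┃0000007┃■■■■■■■■■■┃■■■■■■■■■■         
  ┃0000008┃■■■■■■■■■■┃■■■■■■■■■■         


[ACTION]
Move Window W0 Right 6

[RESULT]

                                         
                                         
        ┏━━━━━━━━━━━━━━━━━━━━━━━━━━━━━━━━
        ┃ HexEditor                      
        ┠────────────────────────────────
        ┃0┏━━━━━━━━━━━━━━━━━━━━━━━━━━━━━━
        ┃0┃ Minesweep┏━━━━━━━━━━━━━━━━━━━
        ┃0┠──────────┃ Minesweeper       
        ┃0┃■■■■■■■■■■┠───────────────────
        ┃0┃■■■■■■■■■■┃■■■■■■■■■■         
        ┃0┃■■■■■■■■■■┃■■■■■■■■■■         
        ┃0┃■■■■■■■■■■┃■■■■■■■■■■         
        ┃0┃■■■■■■■■■■┃■■■■■■■■■■         
        ┃0┃■■■■■■■■■■┃■■■■■■■■■■         


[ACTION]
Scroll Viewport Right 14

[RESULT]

                                         
                                         
━━━━━━━━━━━━━━━━━━━━━━━━━━━━━━━┓         
Editor                         ┃         
───────────────────────────────┨         
━━━━━━━━━━━━━━━━━━━━━━━━━━━━━━━━━━━┓     
inesweep┏━━━━━━━━━━━━━━━━━━━━━━━━━━┓     
────────┃ Minesweeper              ┃     
■■■■■■■■┠──────────────────────────┨     
■■■■■■■■┃■■■■■■■■■■                ┃     
■■■■■■■■┃■■■■■■■■■■                ┃     
■■■■■■■■┃■■■■■■■■■■                ┃     
■■■■■■■■┃■■■■■■■■■■                ┃     
■■■■■■■■┃■■■■■■■■■■                ┃     


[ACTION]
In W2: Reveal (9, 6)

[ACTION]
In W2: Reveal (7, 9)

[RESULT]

                                         
                                         
━━━━━━━━━━━━━━━━━━━━━━━━━━━━━━━┓         
Editor                         ┃         
───────────────────────────────┨         
━━━━━━━━━━━━━━━━━━━━━━━━━━━━━━━━━━━┓     
inesweep┏━━━━━━━━━━━━━━━━━━━━━━━━━━┓     
────────┃ Minesweeper              ┃     
■■■■■■■■┠──────────────────────────┨     
■■■■■■■■┃■■■■■■✹■✹■                ┃     
■■■■■■■■┃■■■■✹■■■■■                ┃     
■■■■■■■■┃■✹■■✹■■■■■                ┃     
■■■■■■■■┃■■■■■■■■■■                ┃     
■■■■■■■■┃■■■■■■■✹■■                ┃     


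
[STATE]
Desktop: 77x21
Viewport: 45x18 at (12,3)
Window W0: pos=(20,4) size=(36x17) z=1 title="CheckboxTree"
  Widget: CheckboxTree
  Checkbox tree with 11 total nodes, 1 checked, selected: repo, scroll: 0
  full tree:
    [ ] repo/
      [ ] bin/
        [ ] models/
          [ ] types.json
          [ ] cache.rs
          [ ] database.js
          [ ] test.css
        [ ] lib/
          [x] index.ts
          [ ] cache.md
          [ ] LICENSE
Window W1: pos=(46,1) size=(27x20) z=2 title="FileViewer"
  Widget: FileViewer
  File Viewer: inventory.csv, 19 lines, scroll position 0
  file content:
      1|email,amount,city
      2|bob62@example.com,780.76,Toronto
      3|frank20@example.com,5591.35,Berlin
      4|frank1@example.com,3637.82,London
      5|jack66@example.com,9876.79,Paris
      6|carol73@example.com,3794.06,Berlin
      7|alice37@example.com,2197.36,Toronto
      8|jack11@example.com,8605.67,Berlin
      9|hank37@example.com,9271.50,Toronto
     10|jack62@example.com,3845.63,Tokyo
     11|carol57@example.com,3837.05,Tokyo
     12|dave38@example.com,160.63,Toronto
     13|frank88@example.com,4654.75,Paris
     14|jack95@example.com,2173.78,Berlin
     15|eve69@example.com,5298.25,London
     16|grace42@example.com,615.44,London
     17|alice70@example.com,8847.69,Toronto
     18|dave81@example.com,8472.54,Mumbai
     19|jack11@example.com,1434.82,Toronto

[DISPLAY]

                                  ┠──────────
        ┏━━━━━━━━━━━━━━━━━━━━━━━━━┃email,amou
        ┃ CheckboxTree            ┃bob62@exam
        ┠─────────────────────────┃frank20@ex
        ┃>[-] repo/               ┃frank1@exa
        ┃   [-] bin/              ┃jack66@exa
        ┃     [ ] models/         ┃carol73@ex
        ┃       [ ] types.json    ┃alice37@ex
        ┃       [ ] cache.rs      ┃jack11@exa
        ┃       [ ] database.js   ┃hank37@exa
        ┃       [ ] test.css      ┃jack62@exa
        ┃     [-] lib/            ┃carol57@ex
        ┃       [x] index.ts      ┃dave38@exa
        ┃       [ ] cache.md      ┃frank88@ex
        ┃       [ ] LICENSE       ┃jack95@exa
        ┃                         ┃eve69@exam
        ┃                         ┃grace42@ex
        ┗━━━━━━━━━━━━━━━━━━━━━━━━━┗━━━━━━━━━━


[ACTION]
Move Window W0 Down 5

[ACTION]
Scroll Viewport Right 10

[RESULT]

                        ┠────────────────────
━━━━━━━━━━━━━━━━━━━━━━━━┃email,amount,city   
CheckboxTree            ┃bob62@example.com,78
────────────────────────┃frank20@example.com,
[-] repo/               ┃frank1@example.com,3
  [-] bin/              ┃jack66@example.com,9
    [ ] models/         ┃carol73@example.com,
      [ ] types.json    ┃alice37@example.com,
      [ ] cache.rs      ┃jack11@example.com,8
      [ ] database.js   ┃hank37@example.com,9
      [ ] test.css      ┃jack62@example.com,3
    [-] lib/            ┃carol57@example.com,
      [x] index.ts      ┃dave38@example.com,1
      [ ] cache.md      ┃frank88@example.com,
      [ ] LICENSE       ┃jack95@example.com,2
                        ┃eve69@example.com,52
                        ┃grace42@example.com,
━━━━━━━━━━━━━━━━━━━━━━━━┗━━━━━━━━━━━━━━━━━━━━


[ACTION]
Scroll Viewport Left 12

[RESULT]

                                    ┠────────
          ┏━━━━━━━━━━━━━━━━━━━━━━━━━┃email,am
          ┃ CheckboxTree            ┃bob62@ex
          ┠─────────────────────────┃frank20@
          ┃>[-] repo/               ┃frank1@e
          ┃   [-] bin/              ┃jack66@e
          ┃     [ ] models/         ┃carol73@
          ┃       [ ] types.json    ┃alice37@
          ┃       [ ] cache.rs      ┃jack11@e
          ┃       [ ] database.js   ┃hank37@e
          ┃       [ ] test.css      ┃jack62@e
          ┃     [-] lib/            ┃carol57@
          ┃       [x] index.ts      ┃dave38@e
          ┃       [ ] cache.md      ┃frank88@
          ┃       [ ] LICENSE       ┃jack95@e
          ┃                         ┃eve69@ex
          ┃                         ┃grace42@
          ┗━━━━━━━━━━━━━━━━━━━━━━━━━┗━━━━━━━━


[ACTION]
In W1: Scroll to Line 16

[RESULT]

                                    ┠────────
          ┏━━━━━━━━━━━━━━━━━━━━━━━━━┃frank1@e
          ┃ CheckboxTree            ┃jack66@e
          ┠─────────────────────────┃carol73@
          ┃>[-] repo/               ┃alice37@
          ┃   [-] bin/              ┃jack11@e
          ┃     [ ] models/         ┃hank37@e
          ┃       [ ] types.json    ┃jack62@e
          ┃       [ ] cache.rs      ┃carol57@
          ┃       [ ] database.js   ┃dave38@e
          ┃       [ ] test.css      ┃frank88@
          ┃     [-] lib/            ┃jack95@e
          ┃       [x] index.ts      ┃eve69@ex
          ┃       [ ] cache.md      ┃grace42@
          ┃       [ ] LICENSE       ┃alice70@
          ┃                         ┃dave81@e
          ┃                         ┃jack11@e
          ┗━━━━━━━━━━━━━━━━━━━━━━━━━┗━━━━━━━━


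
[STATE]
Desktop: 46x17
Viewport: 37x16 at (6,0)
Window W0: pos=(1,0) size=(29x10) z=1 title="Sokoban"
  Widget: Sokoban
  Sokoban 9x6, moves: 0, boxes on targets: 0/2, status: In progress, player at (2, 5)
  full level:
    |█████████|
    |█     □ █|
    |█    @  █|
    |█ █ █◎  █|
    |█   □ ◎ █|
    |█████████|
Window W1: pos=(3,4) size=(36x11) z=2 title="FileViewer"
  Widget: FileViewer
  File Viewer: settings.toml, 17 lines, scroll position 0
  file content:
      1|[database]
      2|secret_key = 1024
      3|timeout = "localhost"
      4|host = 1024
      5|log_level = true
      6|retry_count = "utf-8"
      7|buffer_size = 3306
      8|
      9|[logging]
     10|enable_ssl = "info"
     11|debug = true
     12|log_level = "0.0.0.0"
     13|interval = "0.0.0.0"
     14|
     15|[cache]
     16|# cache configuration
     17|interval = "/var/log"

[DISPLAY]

━━━━━━━━━━━━━━━━━━━━━━━┓             
oban                   ┃             
───────────────────────┨             
█████                  ┃             
━━━━━━━━━━━━━━━━━━━━━━━━━━━━━━━━┓    
ileViewer                       ┃    
────────────────────────────────┨    
atabase]                       ▲┃    
cret_key = 1024                █┃    
meout = "localhost"            ░┃    
st = 1024                      ░┃    
g_level = true                 ░┃    
try_count = "utf-8"            ░┃    
ffer_size = 3306               ▼┃    
━━━━━━━━━━━━━━━━━━━━━━━━━━━━━━━━┛    
                                     


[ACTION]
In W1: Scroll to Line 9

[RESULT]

━━━━━━━━━━━━━━━━━━━━━━━┓             
oban                   ┃             
───────────────────────┨             
█████                  ┃             
━━━━━━━━━━━━━━━━━━━━━━━━━━━━━━━━┓    
ileViewer                       ┃    
────────────────────────────────┨    
ogging]                        ▲┃    
able_ssl = "info"              ░┃    
bug = true                     ░┃    
g_level = "0.0.0.0"            ░┃    
terval = "0.0.0.0"             ░┃    
                               █┃    
ache]                          ▼┃    
━━━━━━━━━━━━━━━━━━━━━━━━━━━━━━━━┛    
                                     


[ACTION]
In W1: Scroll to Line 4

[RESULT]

━━━━━━━━━━━━━━━━━━━━━━━┓             
oban                   ┃             
───────────────────────┨             
█████                  ┃             
━━━━━━━━━━━━━━━━━━━━━━━━━━━━━━━━┓    
ileViewer                       ┃    
────────────────────────────────┨    
st = 1024                      ▲┃    
g_level = true                 ░┃    
try_count = "utf-8"            █┃    
ffer_size = 3306               ░┃    
                               ░┃    
ogging]                        ░┃    
able_ssl = "info"              ▼┃    
━━━━━━━━━━━━━━━━━━━━━━━━━━━━━━━━┛    
                                     


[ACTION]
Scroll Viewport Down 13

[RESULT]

oban                   ┃             
───────────────────────┨             
█████                  ┃             
━━━━━━━━━━━━━━━━━━━━━━━━━━━━━━━━┓    
ileViewer                       ┃    
────────────────────────────────┨    
st = 1024                      ▲┃    
g_level = true                 ░┃    
try_count = "utf-8"            █┃    
ffer_size = 3306               ░┃    
                               ░┃    
ogging]                        ░┃    
able_ssl = "info"              ▼┃    
━━━━━━━━━━━━━━━━━━━━━━━━━━━━━━━━┛    
                                     
                                     
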